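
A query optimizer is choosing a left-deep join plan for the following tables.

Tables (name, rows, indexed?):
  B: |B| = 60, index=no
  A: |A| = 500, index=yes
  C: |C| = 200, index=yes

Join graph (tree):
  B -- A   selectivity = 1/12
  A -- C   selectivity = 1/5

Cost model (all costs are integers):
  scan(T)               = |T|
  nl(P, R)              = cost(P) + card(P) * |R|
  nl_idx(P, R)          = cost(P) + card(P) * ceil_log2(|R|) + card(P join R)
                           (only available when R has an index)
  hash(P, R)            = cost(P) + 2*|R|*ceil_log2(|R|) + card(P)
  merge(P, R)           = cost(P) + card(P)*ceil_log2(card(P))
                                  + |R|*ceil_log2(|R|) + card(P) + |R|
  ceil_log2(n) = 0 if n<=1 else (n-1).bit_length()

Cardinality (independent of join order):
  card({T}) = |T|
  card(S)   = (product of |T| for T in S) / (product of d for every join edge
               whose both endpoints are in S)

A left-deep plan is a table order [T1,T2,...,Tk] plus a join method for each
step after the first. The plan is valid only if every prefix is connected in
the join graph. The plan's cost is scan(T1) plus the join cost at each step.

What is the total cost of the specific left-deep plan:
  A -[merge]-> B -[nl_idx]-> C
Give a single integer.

125920

step 1: scan A: cost=500, card=500
step 2: join B via merge
    card(P join B) = 500*60/(12) = 2500
    cost = 500 + 500*9 + 60*6 + 500 + 60 = 5920
step 3: join C via nl_idx
    card(P join C) = 2500*200/(5) = 100000
    cost = 5920 + 2500*8 + 100000 = 125920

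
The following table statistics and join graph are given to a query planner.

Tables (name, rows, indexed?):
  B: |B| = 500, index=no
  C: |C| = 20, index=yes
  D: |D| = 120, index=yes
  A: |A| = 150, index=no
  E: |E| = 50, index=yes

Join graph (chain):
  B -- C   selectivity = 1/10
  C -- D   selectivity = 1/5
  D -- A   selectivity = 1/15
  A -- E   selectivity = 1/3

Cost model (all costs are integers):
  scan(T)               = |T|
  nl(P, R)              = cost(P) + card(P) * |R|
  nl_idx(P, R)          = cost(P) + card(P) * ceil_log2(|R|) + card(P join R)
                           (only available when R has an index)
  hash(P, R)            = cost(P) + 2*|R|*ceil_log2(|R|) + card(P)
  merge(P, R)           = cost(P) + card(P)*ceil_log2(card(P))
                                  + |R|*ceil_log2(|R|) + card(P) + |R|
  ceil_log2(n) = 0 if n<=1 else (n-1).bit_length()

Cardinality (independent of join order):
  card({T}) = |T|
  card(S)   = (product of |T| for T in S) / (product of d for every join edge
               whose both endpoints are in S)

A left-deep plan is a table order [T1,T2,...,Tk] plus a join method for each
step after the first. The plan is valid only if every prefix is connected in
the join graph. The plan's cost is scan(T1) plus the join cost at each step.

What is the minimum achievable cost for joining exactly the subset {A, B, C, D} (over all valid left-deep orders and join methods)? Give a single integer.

Selinger DP over subsets of {A,B,C,D}:
  {B}: scan cost=500, card=500
  {C}: scan cost=20, card=20
  {D}: scan cost=120, card=120
  {A}: scan cost=150, card=150
  {BC}: card=1000; try (C,hash)→1200, (C,nl_idx)→4000, (B,merge)→5140, (C,merge)→5620, (B,hash)→9040, (B,nl)→10020 …(+1); best=1200 via (C,hash)
  {CD}: card=480; try (C,hash)→440, (D,nl_idx)→640, (D,merge)→1100, (C,merge)→1200, (C,nl_idx)→1200, (D,hash)→1720 …(+2); best=440 via (C,hash)
  {AD}: card=1200; try (D,hash)→1980, (D,nl_idx)→2400, (A,merge)→2430, (D,merge)→2460, (A,hash)→2640, (A,nl)→18120 …(+1); best=1980 via (D,hash)
  {BCD}: card=24000; try (D,hash)→3880, (B,hash)→9920, (B,merge)→10240, (D,merge)→13160, (D,nl_idx)→32200, (D,nl)→121200 …(+1); best=3880 via (D,hash)
  {ACD}: card=4800; try (A,hash)→3320, (C,hash)→3380, (A,merge)→6590, (C,nl_idx)→12780, (C,merge)→16500, (C,nl)→25980 …(+1); best=3320 via (A,hash)
  {ABCD}: card=240000; try (B,hash)→17120, (A,hash)→30280, (B,merge)→75520, (A,merge)→389230, (B,nl)→2403320, (A,nl)→3603880; best=17120 via (B,hash)

17120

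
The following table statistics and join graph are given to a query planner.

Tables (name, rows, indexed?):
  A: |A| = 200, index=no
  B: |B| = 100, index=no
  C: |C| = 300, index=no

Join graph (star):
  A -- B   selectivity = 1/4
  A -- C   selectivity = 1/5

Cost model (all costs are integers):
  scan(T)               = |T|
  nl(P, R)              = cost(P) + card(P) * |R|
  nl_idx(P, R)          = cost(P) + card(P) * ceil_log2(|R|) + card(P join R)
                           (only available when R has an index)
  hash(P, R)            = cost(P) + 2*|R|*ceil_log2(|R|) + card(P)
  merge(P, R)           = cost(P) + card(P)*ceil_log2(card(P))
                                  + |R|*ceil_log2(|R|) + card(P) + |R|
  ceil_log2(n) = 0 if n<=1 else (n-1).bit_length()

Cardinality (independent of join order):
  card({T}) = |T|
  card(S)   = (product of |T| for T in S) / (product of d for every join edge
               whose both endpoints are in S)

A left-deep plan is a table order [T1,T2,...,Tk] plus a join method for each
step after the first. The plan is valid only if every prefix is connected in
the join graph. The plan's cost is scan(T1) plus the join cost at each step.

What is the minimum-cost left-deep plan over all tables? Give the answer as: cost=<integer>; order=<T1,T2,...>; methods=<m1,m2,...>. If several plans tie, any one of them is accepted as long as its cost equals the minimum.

cost=12200; order=A,B,C; methods=hash,hash

Selinger DP (subsets sized 1..n):
  {A}: scan cost=200, card=200
  {B}: scan cost=100, card=100
  {C}: scan cost=300, card=300
  {AB}: card=5000; try (B,hash)→1800, (A,merge)→2700, (B,merge)→2800, (A,hash)→3400, (A,nl)→20100, (B,nl)→20200; best=1800 via (B,hash)
  {AC}: card=12000; try (A,hash)→3800, (C,merge)→5000, (A,merge)→5100, (C,hash)→5800, (C,nl)→60200, (A,nl)→60300; best=3800 via (A,hash)
  {ABC}: card=300000; try (C,hash)→12200, (B,hash)→17200, (C,merge)→74800, (B,merge)→184600, (B,nl)→1203800, (C,nl)→1501800; best=12200 via (C,hash)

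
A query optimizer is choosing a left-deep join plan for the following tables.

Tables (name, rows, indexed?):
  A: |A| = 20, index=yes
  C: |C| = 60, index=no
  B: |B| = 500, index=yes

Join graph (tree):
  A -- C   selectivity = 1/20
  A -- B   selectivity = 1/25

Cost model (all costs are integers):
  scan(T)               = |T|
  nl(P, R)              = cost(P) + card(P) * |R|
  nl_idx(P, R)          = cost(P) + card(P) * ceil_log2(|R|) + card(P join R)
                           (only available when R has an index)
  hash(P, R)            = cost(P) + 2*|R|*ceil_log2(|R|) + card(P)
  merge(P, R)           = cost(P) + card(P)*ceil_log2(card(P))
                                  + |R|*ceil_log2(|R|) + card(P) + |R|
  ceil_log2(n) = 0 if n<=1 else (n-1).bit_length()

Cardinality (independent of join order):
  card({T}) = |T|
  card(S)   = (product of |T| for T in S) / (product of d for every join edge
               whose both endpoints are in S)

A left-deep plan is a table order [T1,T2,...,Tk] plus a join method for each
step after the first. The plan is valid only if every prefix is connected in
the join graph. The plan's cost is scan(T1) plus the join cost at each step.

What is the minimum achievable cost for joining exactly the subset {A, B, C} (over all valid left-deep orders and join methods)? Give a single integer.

1720

Selinger DP over subsets of {A,B,C}:
  {A}: scan cost=20, card=20
  {C}: scan cost=60, card=60
  {B}: scan cost=500, card=500
  {AC}: card=60; try (A,hash)→320, (A,nl_idx)→420, (C,merge)→560, (A,merge)→600, (C,hash)→760, (C,nl)→1220 …(+1); best=320 via (A,hash)
  {AB}: card=400; try (B,nl_idx)→600, (A,hash)→1200, (A,nl_idx)→3400, (B,merge)→5140, (A,merge)→5620, (B,hash)→9040 …(+2); best=600 via (B,nl_idx)
  {ABC}: card=1200; try (C,hash)→1720, (B,nl_idx)→2060, (C,merge)→5020, (B,merge)→5740, (B,hash)→9380, (C,nl)→24600 …(+1); best=1720 via (C,hash)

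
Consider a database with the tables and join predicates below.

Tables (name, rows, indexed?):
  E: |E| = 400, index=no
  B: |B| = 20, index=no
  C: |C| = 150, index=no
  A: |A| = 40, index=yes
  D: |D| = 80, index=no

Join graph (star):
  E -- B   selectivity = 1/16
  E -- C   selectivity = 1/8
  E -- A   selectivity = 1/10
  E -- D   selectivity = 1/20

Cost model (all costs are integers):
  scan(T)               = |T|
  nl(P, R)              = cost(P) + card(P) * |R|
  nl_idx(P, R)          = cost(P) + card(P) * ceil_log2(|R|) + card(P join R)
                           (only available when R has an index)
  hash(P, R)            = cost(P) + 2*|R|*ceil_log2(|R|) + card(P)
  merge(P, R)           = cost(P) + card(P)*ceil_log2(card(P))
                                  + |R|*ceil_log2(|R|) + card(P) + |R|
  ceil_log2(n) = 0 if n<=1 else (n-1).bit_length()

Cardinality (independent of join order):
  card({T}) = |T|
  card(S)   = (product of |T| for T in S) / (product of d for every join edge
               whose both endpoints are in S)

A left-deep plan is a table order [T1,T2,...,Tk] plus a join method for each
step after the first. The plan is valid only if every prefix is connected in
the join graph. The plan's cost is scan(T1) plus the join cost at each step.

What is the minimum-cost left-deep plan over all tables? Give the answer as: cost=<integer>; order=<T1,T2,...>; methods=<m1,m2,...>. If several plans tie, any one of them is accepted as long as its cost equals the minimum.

Selinger DP (subsets sized 1..n):
  {E}: scan cost=400, card=400
  {B}: scan cost=20, card=20
  {C}: scan cost=150, card=150
  {A}: scan cost=40, card=40
  {D}: scan cost=80, card=80
  {BE}: card=500; try (B,hash)→1000, (E,merge)→4140, (B,merge)→4520, (E,hash)→7240, (E,nl)→8020, (B,nl)→8400; best=1000 via (B,hash)
  {CE}: card=7500; try (C,hash)→3200, (E,merge)→5500, (C,merge)→5750, (E,hash)→7500, (E,nl)→60150, (C,nl)→60400; best=3200 via (C,hash)
  {AE}: card=1600; try (A,hash)→1280, (E,merge)→4320, (A,nl_idx)→4400, (A,merge)→4680, (E,hash)→7280, (E,nl)→16040 …(+1); best=1280 via (A,hash)
  {DE}: card=1600; try (D,hash)→1920, (E,merge)→4720, (D,merge)→5040, (E,hash)→7360, (E,nl)→32080, (D,nl)→32400; best=1920 via (D,hash)
  {BCE}: card=9375; try (C,hash)→3900, (C,merge)→7350, (B,hash)→10900, (C,nl)→76000, (B,merge)→108320, (B,nl)→153200; best=3900 via (C,hash)
  {ABE}: card=2000; try (A,hash)→1980, (B,hash)→3080, (A,nl_idx)→6000, (A,merge)→6280, (B,merge)→20600, (A,nl)→21000 …(+1); best=1980 via (A,hash)
  {BDE}: card=2000; try (D,hash)→2620, (B,hash)→3720, (D,merge)→6640, (B,merge)→21240, (B,nl)→33920, (D,nl)→41000; best=2620 via (D,hash)
  {ACE}: card=30000; try (C,hash)→5280, (A,hash)→11180, (C,merge)→21830, (A,nl_idx)→78200, (A,merge)→108480, (C,nl)→241280 …(+1); best=5280 via (C,hash)
  {CDE}: card=30000; try (C,hash)→5920, (D,hash)→11820, (C,merge)→22470, (D,merge)→108840, (C,nl)→241920, (D,nl)→603200; best=5920 via (C,hash)
  {ADE}: card=6400; try (D,hash)→4000, (A,hash)→4000, (A,nl_idx)→17920, (D,merge)→21120, (A,merge)→21400, (A,nl)→65920 …(+1); best=4000 via (D,hash)
  {ABCE}: card=37500; try (C,hash)→6380, (A,hash)→13755, (C,merge)→27330, (B,hash)→35480, (A,nl_idx)→97650, (A,merge)→144805 …(+4); best=6380 via (C,hash)
  {BCDE}: card=37500; try (C,hash)→7020, (D,hash)→14395, (C,merge)→27970, (B,hash)→36120, (D,merge)→145165, (C,nl)→302620 …(+3); best=7020 via (C,hash)
  {ABDE}: card=8000; try (D,hash)→5100, (A,hash)→5100, (B,hash)→10600, (A,nl_idx)→22620, (D,merge)→26620, (A,merge)→26900 …(+4); best=5100 via (D,hash)
  {ACDE}: card=120000; try (C,hash)→12800, (D,hash)→36400, (A,hash)→36400, (C,merge)→94950, (A,nl_idx)→305920, (D,merge)→485920 …(+4); best=12800 via (C,hash)
  {ABCDE}: card=150000; try (C,hash)→15500, (D,hash)→45000, (A,hash)→45000, (C,merge)→118450, (B,hash)→133000, (A,nl_idx)→382020 …(+7); best=15500 via (C,hash)

cost=15500; order=E,B,A,D,C; methods=hash,hash,hash,hash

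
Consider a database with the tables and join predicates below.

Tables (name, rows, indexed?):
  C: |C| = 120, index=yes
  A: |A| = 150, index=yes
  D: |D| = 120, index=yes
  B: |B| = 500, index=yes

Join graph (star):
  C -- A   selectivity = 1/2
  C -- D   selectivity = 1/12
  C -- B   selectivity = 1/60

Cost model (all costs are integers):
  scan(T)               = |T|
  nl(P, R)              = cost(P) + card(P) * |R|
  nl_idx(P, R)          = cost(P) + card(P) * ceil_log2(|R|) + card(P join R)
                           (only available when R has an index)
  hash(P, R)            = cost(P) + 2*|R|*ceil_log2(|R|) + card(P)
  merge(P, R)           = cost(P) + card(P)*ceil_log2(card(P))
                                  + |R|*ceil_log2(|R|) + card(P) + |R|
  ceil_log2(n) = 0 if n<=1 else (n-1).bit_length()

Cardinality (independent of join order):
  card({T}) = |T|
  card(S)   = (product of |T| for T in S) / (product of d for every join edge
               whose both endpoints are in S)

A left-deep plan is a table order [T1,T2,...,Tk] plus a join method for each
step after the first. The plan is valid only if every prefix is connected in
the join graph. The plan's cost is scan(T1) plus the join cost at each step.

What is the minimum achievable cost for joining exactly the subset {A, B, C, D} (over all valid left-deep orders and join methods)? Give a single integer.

Selinger DP over subsets of {A,B,C,D}:
  {C}: scan cost=120, card=120
  {A}: scan cost=150, card=150
  {D}: scan cost=120, card=120
  {B}: scan cost=500, card=500
  {AC}: card=9000; try (C,hash)→1980, (A,merge)→2430, (C,merge)→2460, (A,hash)→2640, (A,nl_idx)→10080, (C,nl_idx)→10200 …(+2); best=1980 via (C,hash)
  {CD}: card=1200; try (D,hash)→1920, (C,hash)→1920, (D,merge)→2040, (C,merge)→2040, (D,nl_idx)→2160, (C,nl_idx)→2160 …(+2); best=1920 via (D,hash)
  {BC}: card=1000; try (B,nl_idx)→2200, (C,hash)→2680, (C,nl_idx)→5000, (B,merge)→6080, (C,merge)→6460, (B,hash)→9240 …(+2); best=2200 via (B,nl_idx)
  {ACD}: card=90000; try (A,hash)→5520, (D,hash)→12660, (A,merge)→17670, (A,nl_idx)→101520, (D,merge)→137940, (D,nl_idx)→154980 …(+2); best=5520 via (A,hash)
  {ABC}: card=75000; try (A,hash)→5600, (A,merge)→14550, (B,hash)→19980, (A,nl_idx)→85200, (B,merge)→141980, (A,nl)→152200 …(+2); best=5600 via (A,hash)
  {BCD}: card=10000; try (D,hash)→4880, (B,hash)→12120, (D,merge)→14160, (D,nl_idx)→19200, (B,merge)→21320, (B,nl_idx)→22720 …(+2); best=4880 via (D,hash)
  {ABCD}: card=750000; try (A,hash)→17280, (D,hash)→82280, (B,hash)→104520, (A,merge)→156230, (A,nl_idx)→834880, (D,nl_idx)→1280600 …(+6); best=17280 via (A,hash)

17280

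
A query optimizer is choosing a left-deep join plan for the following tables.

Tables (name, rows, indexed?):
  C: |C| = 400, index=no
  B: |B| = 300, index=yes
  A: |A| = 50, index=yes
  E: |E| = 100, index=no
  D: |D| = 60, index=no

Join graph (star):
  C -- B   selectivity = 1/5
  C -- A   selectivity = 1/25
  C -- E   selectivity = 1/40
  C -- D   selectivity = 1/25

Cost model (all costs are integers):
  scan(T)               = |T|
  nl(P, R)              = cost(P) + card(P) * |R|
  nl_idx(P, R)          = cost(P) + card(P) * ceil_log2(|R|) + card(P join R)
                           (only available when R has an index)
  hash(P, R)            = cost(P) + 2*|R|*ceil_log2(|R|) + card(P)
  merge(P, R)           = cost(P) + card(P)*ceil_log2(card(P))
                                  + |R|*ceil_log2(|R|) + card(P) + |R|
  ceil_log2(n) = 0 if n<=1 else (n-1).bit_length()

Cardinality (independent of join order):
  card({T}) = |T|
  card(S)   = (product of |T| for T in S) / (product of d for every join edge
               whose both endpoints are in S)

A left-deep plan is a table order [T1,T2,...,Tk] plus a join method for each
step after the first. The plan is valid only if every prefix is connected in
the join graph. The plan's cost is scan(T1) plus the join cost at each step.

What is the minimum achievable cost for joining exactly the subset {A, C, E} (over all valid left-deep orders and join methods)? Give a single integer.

Selinger DP over subsets of {A,C,E}:
  {C}: scan cost=400, card=400
  {A}: scan cost=50, card=50
  {E}: scan cost=100, card=100
  {AC}: card=800; try (A,hash)→1400, (A,nl_idx)→3600, (C,merge)→4400, (A,merge)→4750, (C,hash)→7300, (C,nl)→20050 …(+1); best=1400 via (A,hash)
  {CE}: card=1000; try (E,hash)→2200, (C,merge)→4900, (E,merge)→5200, (C,hash)→7400, (C,nl)→40100, (E,nl)→40400; best=2200 via (E,hash)
  {ACE}: card=2000; try (E,hash)→3600, (A,hash)→3800, (A,nl_idx)→10200, (E,merge)→11000, (A,merge)→13550, (A,nl)→52200 …(+1); best=3600 via (E,hash)

3600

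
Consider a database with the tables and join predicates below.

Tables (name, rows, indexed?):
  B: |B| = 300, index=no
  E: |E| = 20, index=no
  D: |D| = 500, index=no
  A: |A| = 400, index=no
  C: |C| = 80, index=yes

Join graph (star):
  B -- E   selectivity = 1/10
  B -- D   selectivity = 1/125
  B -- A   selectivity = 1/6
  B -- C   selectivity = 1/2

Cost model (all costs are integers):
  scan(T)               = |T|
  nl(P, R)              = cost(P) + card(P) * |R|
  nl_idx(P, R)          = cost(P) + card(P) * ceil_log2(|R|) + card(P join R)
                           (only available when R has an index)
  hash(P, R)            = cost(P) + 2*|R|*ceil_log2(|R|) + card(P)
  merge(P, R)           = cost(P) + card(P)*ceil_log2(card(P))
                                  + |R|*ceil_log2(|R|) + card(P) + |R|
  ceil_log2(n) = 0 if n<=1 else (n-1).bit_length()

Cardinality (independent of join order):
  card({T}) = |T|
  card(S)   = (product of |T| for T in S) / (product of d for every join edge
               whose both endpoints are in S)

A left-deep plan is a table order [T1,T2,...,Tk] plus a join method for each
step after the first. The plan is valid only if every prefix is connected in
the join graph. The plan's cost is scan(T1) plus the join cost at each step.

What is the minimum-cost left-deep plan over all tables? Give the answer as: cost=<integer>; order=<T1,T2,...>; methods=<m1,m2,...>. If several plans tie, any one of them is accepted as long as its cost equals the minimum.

Selinger DP (subsets sized 1..n):
  {B}: scan cost=300, card=300
  {E}: scan cost=20, card=20
  {D}: scan cost=500, card=500
  {A}: scan cost=400, card=400
  {C}: scan cost=80, card=80
  {BE}: card=600; try (E,hash)→800, (B,merge)→3140, (E,merge)→3420, (B,hash)→5440, (B,nl)→6020, (E,nl)→6300; best=800 via (E,hash)
  {BD}: card=1200; try (B,hash)→6400, (D,merge)→8300, (B,merge)→8500, (D,hash)→9600, (D,nl)→150300, (B,nl)→150500; best=6400 via (B,hash)
  {AB}: card=20000; try (B,hash)→6200, (A,merge)→7300, (B,merge)→7400, (A,hash)→7800, (A,nl)→120300, (B,nl)→120400; best=6200 via (B,hash)
  {BC}: card=12000; try (C,hash)→1720, (B,merge)→3720, (C,merge)→3940, (B,hash)→5560, (C,nl_idx)→14400, (B,nl)→24080 …(+1); best=1720 via (C,hash)
  {BDE}: card=2400; try (E,hash)→7800, (D,hash)→10400, (D,merge)→12400, (E,merge)→20920, (E,nl)→30400, (D,nl)→300800; best=7800 via (E,hash)
  {ABE}: card=40000; try (A,hash)→8600, (A,merge)→11400, (E,hash)→26400, (A,nl)→240800, (E,merge)→326320, (E,nl)→406200; best=8600 via (A,hash)
  {BCE}: card=24000; try (C,hash)→2520, (C,merge)→8040, (E,hash)→13920, (C,nl_idx)→29000, (C,nl)→48800, (E,merge)→181840 …(+1); best=2520 via (C,hash)
  {ABD}: card=80000; try (A,hash)→14800, (A,merge)→24800, (D,hash)→35200, (D,merge)→331200, (A,nl)→486400, (D,nl)→10006200; best=14800 via (A,hash)
  {BCD}: card=48000; try (C,hash)→8720, (C,merge)→21440, (D,hash)→22720, (C,nl_idx)→62800, (C,nl)→102400, (D,merge)→186720 …(+1); best=8720 via (C,hash)
  {ABC}: card=800000; try (A,hash)→20920, (C,hash)→27320, (A,merge)→185720, (C,merge)→326840, (C,nl_idx)→946200, (C,nl)→1606200 …(+1); best=20920 via (A,hash)
  {ABDE}: card=160000; try (A,hash)→17400, (A,merge)→43000, (D,hash)→57600, (E,hash)→95000, (D,merge)→693600, (A,nl)→967800 …(+3); best=17400 via (A,hash)
  {BCDE}: card=96000; try (C,hash)→11320, (D,hash)→35520, (C,merge)→39640, (E,hash)→56920, (C,nl_idx)→120600, (C,nl)→199800 …(+4); best=11320 via (C,hash)
  {ABCE}: card=1600000; try (A,hash)→33720, (C,hash)→49720, (A,merge)→390520, (C,merge)→689240, (E,hash)→821120, (C,nl_idx)→1888600 …(+4); best=33720 via (A,hash)
  {ABCD}: card=3200000; try (A,hash)→63920, (C,hash)→95920, (A,merge)→828720, (D,hash)→829920, (C,merge)→1455440, (C,nl_idx)→3774800 …(+4); best=63920 via (A,hash)
  {ABCDE}: card=6400000; try (A,hash)→114520, (C,hash)→178520, (D,hash)→1642720, (A,merge)→1743320, (C,merge)→3058040, (E,hash)→3264120 …(+7); best=114520 via (A,hash)

cost=114520; order=D,B,E,C,A; methods=hash,hash,hash,hash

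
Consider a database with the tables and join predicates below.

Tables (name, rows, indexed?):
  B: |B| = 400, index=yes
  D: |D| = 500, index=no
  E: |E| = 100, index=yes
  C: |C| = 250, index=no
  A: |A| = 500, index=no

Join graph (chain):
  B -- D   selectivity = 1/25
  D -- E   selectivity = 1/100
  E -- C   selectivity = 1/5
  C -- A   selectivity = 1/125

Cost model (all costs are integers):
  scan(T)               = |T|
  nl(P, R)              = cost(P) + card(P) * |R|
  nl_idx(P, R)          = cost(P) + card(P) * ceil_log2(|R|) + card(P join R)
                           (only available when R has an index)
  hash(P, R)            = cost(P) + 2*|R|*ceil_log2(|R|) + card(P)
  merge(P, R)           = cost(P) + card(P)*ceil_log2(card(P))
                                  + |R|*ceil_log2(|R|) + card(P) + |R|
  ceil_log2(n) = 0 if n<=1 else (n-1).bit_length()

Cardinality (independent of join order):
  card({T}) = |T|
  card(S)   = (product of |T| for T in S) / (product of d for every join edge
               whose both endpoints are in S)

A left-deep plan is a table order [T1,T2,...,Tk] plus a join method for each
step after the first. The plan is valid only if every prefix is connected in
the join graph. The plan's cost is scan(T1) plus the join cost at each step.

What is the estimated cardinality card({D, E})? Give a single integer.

Tables in S: D(500), E(100)
Edges inside S: D-E(d=100)
numerator = 500 * 100 = 50000
denominator = 100 = 100
card(S) = 50000 / 100 = 500

500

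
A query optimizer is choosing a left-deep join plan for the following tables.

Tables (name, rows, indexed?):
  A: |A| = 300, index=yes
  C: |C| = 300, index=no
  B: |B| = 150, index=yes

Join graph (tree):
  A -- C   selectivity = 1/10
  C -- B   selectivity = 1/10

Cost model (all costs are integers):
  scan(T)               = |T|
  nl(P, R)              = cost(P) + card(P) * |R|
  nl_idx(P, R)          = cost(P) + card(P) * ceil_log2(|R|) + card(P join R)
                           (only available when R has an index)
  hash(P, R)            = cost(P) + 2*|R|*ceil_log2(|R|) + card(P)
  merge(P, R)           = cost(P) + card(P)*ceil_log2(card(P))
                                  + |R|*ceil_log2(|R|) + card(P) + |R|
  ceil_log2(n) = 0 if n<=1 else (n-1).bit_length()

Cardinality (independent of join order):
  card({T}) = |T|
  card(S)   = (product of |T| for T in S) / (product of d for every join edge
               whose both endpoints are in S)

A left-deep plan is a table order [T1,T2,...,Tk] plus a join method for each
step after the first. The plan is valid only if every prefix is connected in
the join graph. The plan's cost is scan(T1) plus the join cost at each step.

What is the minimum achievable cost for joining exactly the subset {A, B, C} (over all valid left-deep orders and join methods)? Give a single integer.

Selinger DP over subsets of {A,B,C}:
  {A}: scan cost=300, card=300
  {C}: scan cost=300, card=300
  {B}: scan cost=150, card=150
  {AC}: card=9000; try (C,hash)→6000, (A,hash)→6000, (C,merge)→6300, (A,merge)→6300, (A,nl_idx)→12000, (C,nl)→90300 …(+1); best=6000 via (C,hash)
  {BC}: card=4500; try (B,hash)→3000, (C,merge)→4500, (B,merge)→4650, (C,hash)→5700, (B,nl_idx)→7200, (C,nl)→45150 …(+1); best=3000 via (B,hash)
  {ABC}: card=135000; try (A,hash)→12900, (B,hash)→17400, (A,merge)→69000, (B,merge)→142350, (A,nl_idx)→178500, (B,nl_idx)→213000 …(+2); best=12900 via (A,hash)

12900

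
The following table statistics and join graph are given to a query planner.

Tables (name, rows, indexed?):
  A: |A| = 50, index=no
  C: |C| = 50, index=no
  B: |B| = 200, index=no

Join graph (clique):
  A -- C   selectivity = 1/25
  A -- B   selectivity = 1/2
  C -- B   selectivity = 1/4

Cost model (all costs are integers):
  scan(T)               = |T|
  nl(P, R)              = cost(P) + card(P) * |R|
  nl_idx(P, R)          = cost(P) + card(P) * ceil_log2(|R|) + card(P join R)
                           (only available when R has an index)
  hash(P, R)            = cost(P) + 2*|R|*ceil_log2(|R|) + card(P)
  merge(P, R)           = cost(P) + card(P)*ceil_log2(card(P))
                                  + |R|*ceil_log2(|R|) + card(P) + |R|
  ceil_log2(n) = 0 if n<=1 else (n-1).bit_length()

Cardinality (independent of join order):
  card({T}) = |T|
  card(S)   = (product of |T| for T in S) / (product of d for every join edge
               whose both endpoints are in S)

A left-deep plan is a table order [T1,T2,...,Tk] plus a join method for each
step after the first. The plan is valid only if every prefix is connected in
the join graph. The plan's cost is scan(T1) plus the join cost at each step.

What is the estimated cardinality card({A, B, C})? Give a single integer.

Tables in S: A(50), B(200), C(50)
Edges inside S: A-C(d=25), A-B(d=2), C-B(d=4)
numerator = 50 * 200 * 50 = 500000
denominator = 25 * 2 * 4 = 200
card(S) = 500000 / 200 = 2500

2500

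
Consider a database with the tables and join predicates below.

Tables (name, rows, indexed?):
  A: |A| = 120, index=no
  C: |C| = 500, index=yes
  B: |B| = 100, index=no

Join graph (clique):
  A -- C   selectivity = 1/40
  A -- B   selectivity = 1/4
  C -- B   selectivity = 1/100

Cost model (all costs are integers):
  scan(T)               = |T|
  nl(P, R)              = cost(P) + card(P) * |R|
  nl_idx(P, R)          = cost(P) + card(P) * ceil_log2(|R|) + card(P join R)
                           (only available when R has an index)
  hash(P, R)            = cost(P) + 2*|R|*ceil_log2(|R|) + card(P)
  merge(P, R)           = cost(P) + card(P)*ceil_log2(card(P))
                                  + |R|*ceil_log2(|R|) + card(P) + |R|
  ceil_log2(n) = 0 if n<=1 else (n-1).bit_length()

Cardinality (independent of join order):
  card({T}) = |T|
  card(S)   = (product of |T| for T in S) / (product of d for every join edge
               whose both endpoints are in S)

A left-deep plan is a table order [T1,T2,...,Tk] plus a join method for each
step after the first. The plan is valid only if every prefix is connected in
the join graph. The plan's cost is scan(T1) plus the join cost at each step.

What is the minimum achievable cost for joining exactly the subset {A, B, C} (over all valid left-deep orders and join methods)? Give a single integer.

Selinger DP over subsets of {A,B,C}:
  {A}: scan cost=120, card=120
  {C}: scan cost=500, card=500
  {B}: scan cost=100, card=100
  {AC}: card=1500; try (A,hash)→2680, (C,nl_idx)→2700, (C,merge)→6080, (A,merge)→6460, (C,hash)→9240, (C,nl)→60120 …(+1); best=2680 via (A,hash)
  {AB}: card=3000; try (B,hash)→1640, (A,merge)→1860, (B,merge)→1880, (A,hash)→1880, (A,nl)→12100, (B,nl)→12120; best=1640 via (B,hash)
  {BC}: card=500; try (C,nl_idx)→1500, (B,hash)→2400, (C,merge)→5900, (B,merge)→6300, (C,hash)→9200, (C,nl)→50100 …(+1); best=1500 via (C,nl_idx)
  {ABC}: card=375; try (A,hash)→3680, (B,hash)→5580, (A,merge)→7460, (C,hash)→13640, (B,merge)→21480, (C,nl_idx)→29015 …(+4); best=3680 via (A,hash)

3680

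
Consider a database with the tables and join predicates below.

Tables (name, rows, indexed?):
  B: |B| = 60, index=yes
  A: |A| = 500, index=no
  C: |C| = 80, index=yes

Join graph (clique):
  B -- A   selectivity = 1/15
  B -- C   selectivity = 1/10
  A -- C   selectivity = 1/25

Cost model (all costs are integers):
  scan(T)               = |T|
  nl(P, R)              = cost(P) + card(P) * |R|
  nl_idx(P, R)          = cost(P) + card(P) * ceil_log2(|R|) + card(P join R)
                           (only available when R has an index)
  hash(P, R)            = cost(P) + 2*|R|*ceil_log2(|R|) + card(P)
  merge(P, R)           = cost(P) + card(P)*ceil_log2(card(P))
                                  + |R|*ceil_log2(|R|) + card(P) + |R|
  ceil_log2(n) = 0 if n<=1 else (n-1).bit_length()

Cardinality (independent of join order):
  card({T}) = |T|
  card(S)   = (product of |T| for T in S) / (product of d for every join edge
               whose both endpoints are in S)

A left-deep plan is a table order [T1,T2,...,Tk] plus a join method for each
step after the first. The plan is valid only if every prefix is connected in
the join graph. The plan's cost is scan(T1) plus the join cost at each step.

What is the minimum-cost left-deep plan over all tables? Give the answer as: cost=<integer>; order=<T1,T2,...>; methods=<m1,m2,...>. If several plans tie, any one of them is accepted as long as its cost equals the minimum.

Selinger DP (subsets sized 1..n):
  {B}: scan cost=60, card=60
  {A}: scan cost=500, card=500
  {C}: scan cost=80, card=80
  {AB}: card=2000; try (B,hash)→1720, (A,merge)→5480, (B,nl_idx)→5500, (B,merge)→5920, (A,hash)→9120, (A,nl)→30060 …(+1); best=1720 via (B,hash)
  {BC}: card=480; try (B,hash)→880, (C,nl_idx)→960, (B,nl_idx)→1040, (C,merge)→1120, (B,merge)→1140, (C,hash)→1240 …(+2); best=880 via (B,hash)
  {AC}: card=1600; try (C,hash)→2120, (C,nl_idx)→5600, (A,merge)→5720, (C,merge)→6140, (A,hash)→9160, (A,nl)→40080 …(+1); best=2120 via (C,hash)
  {ABC}: card=640; try (B,hash)→4440, (C,hash)→4840, (A,hash)→10360, (A,merge)→10680, (B,nl_idx)→12360, (C,nl_idx)→16360 …(+5); best=4440 via (B,hash)

cost=4440; order=A,C,B; methods=hash,hash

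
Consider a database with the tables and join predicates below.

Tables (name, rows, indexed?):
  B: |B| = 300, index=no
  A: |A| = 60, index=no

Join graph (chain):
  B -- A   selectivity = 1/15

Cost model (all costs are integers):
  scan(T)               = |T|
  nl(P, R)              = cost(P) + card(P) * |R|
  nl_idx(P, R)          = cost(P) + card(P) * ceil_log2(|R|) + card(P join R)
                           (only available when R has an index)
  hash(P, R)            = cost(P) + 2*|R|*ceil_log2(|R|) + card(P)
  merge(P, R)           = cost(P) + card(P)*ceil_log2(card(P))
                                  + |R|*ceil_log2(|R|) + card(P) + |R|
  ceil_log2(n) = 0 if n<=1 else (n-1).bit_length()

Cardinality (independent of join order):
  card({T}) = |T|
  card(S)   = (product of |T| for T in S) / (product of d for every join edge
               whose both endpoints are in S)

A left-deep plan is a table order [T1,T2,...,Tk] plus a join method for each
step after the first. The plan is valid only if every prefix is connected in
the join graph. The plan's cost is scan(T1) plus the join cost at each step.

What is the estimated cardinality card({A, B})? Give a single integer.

1200

Tables in S: A(60), B(300)
Edges inside S: B-A(d=15)
numerator = 60 * 300 = 18000
denominator = 15 = 15
card(S) = 18000 / 15 = 1200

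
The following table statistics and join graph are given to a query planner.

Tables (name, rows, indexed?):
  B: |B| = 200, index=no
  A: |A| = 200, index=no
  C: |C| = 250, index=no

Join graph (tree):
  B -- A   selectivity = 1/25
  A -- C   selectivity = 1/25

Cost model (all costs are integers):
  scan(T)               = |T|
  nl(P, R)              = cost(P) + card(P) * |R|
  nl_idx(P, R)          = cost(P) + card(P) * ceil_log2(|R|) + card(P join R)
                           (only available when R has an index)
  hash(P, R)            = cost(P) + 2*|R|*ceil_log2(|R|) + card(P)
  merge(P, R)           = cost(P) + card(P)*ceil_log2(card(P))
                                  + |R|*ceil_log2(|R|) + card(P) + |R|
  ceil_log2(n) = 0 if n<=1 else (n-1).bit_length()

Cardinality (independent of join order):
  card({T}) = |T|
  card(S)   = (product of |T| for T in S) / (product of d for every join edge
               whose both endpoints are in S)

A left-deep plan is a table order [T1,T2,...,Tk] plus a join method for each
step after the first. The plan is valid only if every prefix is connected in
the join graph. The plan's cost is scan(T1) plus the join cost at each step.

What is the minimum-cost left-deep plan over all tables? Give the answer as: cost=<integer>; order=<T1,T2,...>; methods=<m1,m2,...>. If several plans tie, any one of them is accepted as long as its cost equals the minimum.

cost=8900; order=C,A,B; methods=hash,hash

Selinger DP (subsets sized 1..n):
  {B}: scan cost=200, card=200
  {A}: scan cost=200, card=200
  {C}: scan cost=250, card=250
  {AB}: card=1600; try (B,hash)→3600, (A,hash)→3600, (B,merge)→3800, (A,merge)→3800, (B,nl)→40200, (A,nl)→40200; best=3600 via (B,hash)
  {AC}: card=2000; try (A,hash)→3700, (C,merge)→4250, (A,merge)→4300, (C,hash)→4400, (C,nl)→50200, (A,nl)→50250; best=3700 via (A,hash)
  {ABC}: card=16000; try (B,hash)→8900, (C,hash)→9200, (C,merge)→25050, (B,merge)→29500, (C,nl)→403600, (B,nl)→403700; best=8900 via (B,hash)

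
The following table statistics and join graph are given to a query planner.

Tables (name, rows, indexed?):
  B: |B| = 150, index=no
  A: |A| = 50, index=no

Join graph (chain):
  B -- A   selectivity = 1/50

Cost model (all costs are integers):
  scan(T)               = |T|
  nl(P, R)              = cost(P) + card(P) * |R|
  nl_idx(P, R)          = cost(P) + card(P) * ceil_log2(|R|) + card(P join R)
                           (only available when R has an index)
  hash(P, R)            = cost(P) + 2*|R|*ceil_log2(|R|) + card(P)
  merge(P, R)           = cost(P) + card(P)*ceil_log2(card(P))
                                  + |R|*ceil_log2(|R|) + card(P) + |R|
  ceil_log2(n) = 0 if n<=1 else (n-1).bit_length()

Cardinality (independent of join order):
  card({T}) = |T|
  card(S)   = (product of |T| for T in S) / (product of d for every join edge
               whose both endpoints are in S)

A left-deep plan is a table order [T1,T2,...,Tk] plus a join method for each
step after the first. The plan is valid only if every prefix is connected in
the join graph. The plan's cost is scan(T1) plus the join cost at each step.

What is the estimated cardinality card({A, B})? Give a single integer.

Tables in S: A(50), B(150)
Edges inside S: B-A(d=50)
numerator = 50 * 150 = 7500
denominator = 50 = 50
card(S) = 7500 / 50 = 150

150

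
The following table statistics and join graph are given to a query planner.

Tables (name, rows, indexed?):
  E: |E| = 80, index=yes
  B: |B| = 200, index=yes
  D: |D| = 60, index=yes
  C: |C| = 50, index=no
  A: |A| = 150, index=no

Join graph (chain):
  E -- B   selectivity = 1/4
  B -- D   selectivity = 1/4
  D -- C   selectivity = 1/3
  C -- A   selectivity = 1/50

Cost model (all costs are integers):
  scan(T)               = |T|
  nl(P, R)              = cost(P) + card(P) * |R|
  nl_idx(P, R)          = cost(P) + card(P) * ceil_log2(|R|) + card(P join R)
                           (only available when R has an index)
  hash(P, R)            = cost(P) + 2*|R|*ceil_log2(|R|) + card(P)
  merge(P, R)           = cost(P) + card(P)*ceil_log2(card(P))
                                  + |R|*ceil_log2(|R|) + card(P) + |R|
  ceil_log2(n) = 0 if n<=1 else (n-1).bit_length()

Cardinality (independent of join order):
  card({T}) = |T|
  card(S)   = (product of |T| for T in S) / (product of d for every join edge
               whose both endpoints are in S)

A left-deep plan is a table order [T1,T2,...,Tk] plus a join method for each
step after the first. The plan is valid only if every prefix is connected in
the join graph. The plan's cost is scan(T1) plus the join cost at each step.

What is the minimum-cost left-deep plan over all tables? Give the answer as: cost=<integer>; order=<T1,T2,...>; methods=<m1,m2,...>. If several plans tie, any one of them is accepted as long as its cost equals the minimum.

cost=159090; order=A,C,D,B,E; methods=hash,hash,hash,hash

Selinger DP (subsets sized 1..n):
  {E}: scan cost=80, card=80
  {B}: scan cost=200, card=200
  {D}: scan cost=60, card=60
  {C}: scan cost=50, card=50
  {A}: scan cost=150, card=150
  {BE}: card=4000; try (E,hash)→1520, (B,merge)→2520, (E,merge)→2640, (B,hash)→3360, (B,nl_idx)→4720, (E,nl_idx)→5600 …(+2); best=1520 via (E,hash)
  {BD}: card=3000; try (D,hash)→1120, (B,merge)→2280, (D,merge)→2420, (B,hash)→3320, (B,nl_idx)→3540, (D,nl_idx)→4400 …(+2); best=1120 via (D,hash)
  {CD}: card=1000; try (C,hash)→720, (D,hash)→820, (D,merge)→820, (C,merge)→830, (D,nl_idx)→1350, (D,nl)→3050 …(+1); best=720 via (C,hash)
  {AC}: card=150; try (C,hash)→900, (A,merge)→1750, (C,merge)→1850, (A,hash)→2500, (A,nl)→7550, (C,nl)→7650; best=900 via (C,hash)
  {BDE}: card=60000; try (E,hash)→5240, (D,hash)→6240, (E,merge)→40760, (D,merge)→53940, (E,nl_idx)→82120, (D,nl_idx)→85520 …(+2); best=5240 via (E,hash)
  {BCD}: card=50000; try (C,hash)→4720, (B,hash)→4920, (B,merge)→13520, (C,merge)→40470, (B,nl_idx)→58720, (C,nl)→151120 …(+1); best=4720 via (C,hash)
  {ACD}: card=3000; try (D,hash)→1770, (D,merge)→2670, (A,hash)→4120, (D,nl_idx)→4800, (D,nl)→9900, (A,merge)→13070 …(+1); best=1770 via (D,hash)
  {BCDE}: card=1000000; try (E,hash)→55840, (C,hash)→65840, (E,merge)→855360, (C,merge)→1025590, (E,nl_idx)→1354720, (C,nl)→3005240 …(+1); best=55840 via (E,hash)
  {ABCD}: card=150000; try (B,hash)→7970, (B,merge)→42570, (A,hash)→57120, (B,nl_idx)→175770, (B,nl)→601770, (A,merge)→856070 …(+1); best=7970 via (B,hash)
  {ABCDE}: card=3000000; try (E,hash)→159090, (A,hash)→1058240, (E,merge)→2858610, (E,nl_idx)→4057970, (E,nl)→12007970, (A,merge)→21057190 …(+1); best=159090 via (E,hash)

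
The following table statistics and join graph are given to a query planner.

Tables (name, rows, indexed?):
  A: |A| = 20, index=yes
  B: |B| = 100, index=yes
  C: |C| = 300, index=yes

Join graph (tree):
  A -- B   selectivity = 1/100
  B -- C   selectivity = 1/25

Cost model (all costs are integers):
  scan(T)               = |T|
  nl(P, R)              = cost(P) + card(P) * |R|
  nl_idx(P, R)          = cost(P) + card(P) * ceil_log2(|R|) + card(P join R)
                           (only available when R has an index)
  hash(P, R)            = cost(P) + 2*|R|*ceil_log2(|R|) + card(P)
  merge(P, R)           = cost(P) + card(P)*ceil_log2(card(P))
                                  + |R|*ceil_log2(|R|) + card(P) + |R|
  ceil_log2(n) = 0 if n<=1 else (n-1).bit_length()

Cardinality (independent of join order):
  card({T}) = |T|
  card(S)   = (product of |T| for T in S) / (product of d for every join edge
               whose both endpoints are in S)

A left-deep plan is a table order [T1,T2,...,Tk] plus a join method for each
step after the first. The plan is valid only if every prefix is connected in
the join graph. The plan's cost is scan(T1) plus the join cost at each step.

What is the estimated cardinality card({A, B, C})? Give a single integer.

240

Tables in S: A(20), B(100), C(300)
Edges inside S: A-B(d=100), B-C(d=25)
numerator = 20 * 100 * 300 = 600000
denominator = 100 * 25 = 2500
card(S) = 600000 / 2500 = 240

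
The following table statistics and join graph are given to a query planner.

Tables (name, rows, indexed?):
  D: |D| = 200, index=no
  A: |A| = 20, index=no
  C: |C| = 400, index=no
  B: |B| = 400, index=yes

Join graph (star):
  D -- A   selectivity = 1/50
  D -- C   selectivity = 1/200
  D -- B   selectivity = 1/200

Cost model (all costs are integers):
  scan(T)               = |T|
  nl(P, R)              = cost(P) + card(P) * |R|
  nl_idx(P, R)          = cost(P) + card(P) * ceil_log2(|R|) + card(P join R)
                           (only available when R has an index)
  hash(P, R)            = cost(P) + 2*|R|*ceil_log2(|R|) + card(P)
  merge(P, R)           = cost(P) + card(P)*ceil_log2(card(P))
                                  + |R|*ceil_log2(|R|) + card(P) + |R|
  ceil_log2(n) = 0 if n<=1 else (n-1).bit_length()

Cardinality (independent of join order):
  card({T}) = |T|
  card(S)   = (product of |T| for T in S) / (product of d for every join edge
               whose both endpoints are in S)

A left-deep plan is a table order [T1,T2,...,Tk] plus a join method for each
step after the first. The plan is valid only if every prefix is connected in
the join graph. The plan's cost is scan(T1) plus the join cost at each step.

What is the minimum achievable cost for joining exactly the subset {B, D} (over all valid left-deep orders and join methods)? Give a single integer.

2400

Selinger DP over subsets of {B,D}:
  {D}: scan cost=200, card=200
  {B}: scan cost=400, card=400
  {BD}: card=400; try (B,nl_idx)→2400, (D,hash)→4000, (B,merge)→6000, (D,merge)→6200, (B,hash)→7600, (B,nl)→80200 …(+1); best=2400 via (B,nl_idx)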